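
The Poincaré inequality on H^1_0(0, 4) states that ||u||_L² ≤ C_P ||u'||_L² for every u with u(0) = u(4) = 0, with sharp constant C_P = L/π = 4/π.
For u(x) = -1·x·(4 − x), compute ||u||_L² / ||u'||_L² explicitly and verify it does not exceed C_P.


||u||_L² / ||u'||_L² = 2*sqrt(10)/5 < C_P = 4/π.

u(x) = -1·x·(4 − x), so u'(x) = 2*x - 4.
u(x) = -1·x·(4 − x) vanishes at x = 0 and x = 4, so u ∈ H^1_0(0, 4). Differentiate via the product rule and integrate the resulting polynomials term by term.
  ∫_0^4 u² dx = ∫_0^4 (x^4 - 8*x^3 + 16*x^2) dx. Term by term:
    ∫_0^4 x^4 dx = 1024/5;  ∫_0^4 -8*x^3 dx = -512;  ∫_0^4 16*x^2 dx = 1024/3.
  Sum: 1024/5 − 512 + 1024/3 = 512/15.
  ∫_0^4 (u')² dx = ∫_0^4 (4*x^2 - 16*x + 16) dx. Term by term:
    ∫_0^4 4*x^2 dx = 256/3;  ∫_0^4 -16*x dx = -128;  ∫_0^4 16 dx = 64.
  Sum: 256/3 − 128 + 64 = 64/3.
∫_0^4 u² dx = 512/15, so ||u||_L² = 16*sqrt(30)/15.
∫_0^4 (u')² dx = 64/3, so ||u'||_L² = 8*sqrt(3)/3.
Ratio ||u||_L² / ||u'||_L² = 2*sqrt(10)/5.
Sharp Poincaré constant on H^1_0(0, 4) is C_P = L/π = 4/π, achieved by sin(π/4·x).
A polynomial bump cannot attain the sharp Poincaré constant (only the first sine eigenfunction does), so the ratio is strictly less than C_P, consistent with ||u||_L² ≤ C_P ||u'||_L².


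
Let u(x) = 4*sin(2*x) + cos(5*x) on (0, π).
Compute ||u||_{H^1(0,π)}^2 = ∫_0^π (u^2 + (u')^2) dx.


||u||_{H^1(0,π)}^2 = -832/21 + 53*π

u'(x) = -5*sin(5*x) + 8*cos(2*x).
Expand u² and (u')² and integrate term by term on (0, π), using: for integers n ≥ 1, ∫_0^π sin²(nx) dx = ∫_0^π cos²(nx) dx = π/2; for n ≠ n', ∫_0^π sin(nx)sin(n'x) dx = ∫_0^π cos(nx)cos(n'x) dx = 0; and by product-to-sum, ∫_0^π sin(nx)cos(n'x) dx = ½∫_0^π [sin((n+n')x) + sin((n−n')x)] dx, which is 0 when n+n' is even and 2n/(n²−n'²) when n+n' is odd (it need not vanish on (0, π)).
  u² squared terms: (4)²·∫sin(2x)² dx = 16·π/2 = 8*π;  (1)²·∫cos(5x)² dx = 1·π/2 = π/2.
  u² cross terms: 2·(4)·(1)·∫sin(2x)·cos(5x) dx = 8·(-4/21) = -32/21.
  So ∫_0^π u² dx = 8*π + π/2 − 32/21 = -32/21 + 17*π/2.
  (u')² squared terms: (-5)²·∫sin(5x)² dx = 25·π/2 = 25*π/2;  (8)²·∫cos(2x)² dx = 64·π/2 = 32*π.
  (u')² cross terms: 2·(-5)·(8)·∫sin(5x)·cos(2x) dx = -80·(10/21) = -800/21.
  So ∫_0^π (u')² dx = 25*π/2 + 32*π − 800/21 = -800/21 + 89*π/2.
||u||_{H^1}^2 = (-32/21 + 17*π/2) + (-800/21 + 89*π/2) = -832/21 + 53*π.


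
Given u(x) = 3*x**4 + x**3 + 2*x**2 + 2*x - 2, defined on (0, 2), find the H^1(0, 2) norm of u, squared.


||u||_{H^1}^2 = 583792/105

The H^1 norm (squared) on an interval (0, L) is
  ||u||_{H^1}^2 = ∫_0^L u(x)^2 dx + ∫_0^L u'(x)^2 dx.
Compute u'(x) = 12*x**3 + 3*x**2 + 4*x + 2.
Then u(x)^2 = 9*x**8 + 6*x**7 + 13*x**6 + 16*x**5 - 4*x**4 + 4*x**3 - 4*x**2 - 8*x + 4 and u'(x)^2 = 144*x**6 + 72*x**5 + 105*x**4 + 72*x**3 + 28*x**2 + 16*x + 4.
Integrate each monomial from 0 to 2 using ∫_0^2 c·x^n dx = c·2^(n+1)/(n+1):
  ∫_0^2 u(x)^2 dx = ∫_0^2 (9*x^8 + 6*x^7 + 13*x^6 + 16*x^5 - 4*x^4 + 4*x^3 - 4*x^2 - 8*x + 4) dx. Term by term:
    ∫_0^2 9*x^8 dx = 512;  ∫_0^2 6*x^7 dx = 192;  ∫_0^2 13*x^6 dx = 1664/7;
    ∫_0^2 16*x^5 dx = 512/3;  ∫_0^2 -4*x^4 dx = -128/5;  ∫_0^2 4*x^3 dx = 16;
    ∫_0^2 -4*x^2 dx = -32/3;  ∫_0^2 -8*x dx = -16;  ∫_0^2 4 dx = 8.
  Sum: 512 + 192 + 1664/7 + 512/3 − 128/5 + 16 − 32/3 − 16 + 8 = 37944/35.
  ∫_0^2 u'(x)^2 dx = ∫_0^2 (144*x^6 + 72*x^5 + 105*x^4 + 72*x^3 + 28*x^2 + 16*x + 4) dx. Term by term:
    ∫_0^2 144*x^6 dx = 18432/7;  ∫_0^2 72*x^5 dx = 768;  ∫_0^2 105*x^4 dx = 672;
    ∫_0^2 72*x^3 dx = 288;  ∫_0^2 28*x^2 dx = 224/3;  ∫_0^2 16*x dx = 32;
    ∫_0^2 4 dx = 8.
  Sum: 18432/7 + 768 + 672 + 288 + 224/3 + 32 + 8 = 93992/21.
Adding: ||u||_{H^1}^2 = 37944/35 + 93992/21 = 583792/105.


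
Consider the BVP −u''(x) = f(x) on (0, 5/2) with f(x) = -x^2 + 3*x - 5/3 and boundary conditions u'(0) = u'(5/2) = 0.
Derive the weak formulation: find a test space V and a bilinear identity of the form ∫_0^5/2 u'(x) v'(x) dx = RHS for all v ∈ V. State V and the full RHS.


V = H^1(0, 5/2) (no boundary constraint on v; u is determined up to an additive constant); weak form: ∫_0^5/2 u'v' dx = ∫_0^5/2 (-x^2 + 3*x - 5/3) v dx for all v ∈ V.

Multiply both sides by a test function v and integrate from 0 to 5/2:
  ∫_0^5/2 −u''(x) v(x) dx = ∫_0^5/2 f(x) v(x) dx.
Integrate the LHS by parts once:
  ∫_0^5/2 −u'' v dx = −[u'(x) v(x)]_0^5/2 + ∫_0^5/2 u'(x) v'(x) dx.
Thus ∫_0^5/2 u'(x) v'(x) dx = ∫_0^5/2 f(x) v(x) dx + [u'(x) v(x)]_0^5/2.
Choose V so that boundary terms are either known or forced to vanish.
u has homogeneous Neumann: u'(0) = u'(5/2) = 0. So [u' v]_0^5/2 = 0·v(5/2) − 0·v(0) = 0 for any v; take V = H^1(0, 5/2).
Weak formulation: find u (satisfying any essential BC) such that ∫_0^5/2 u'(x) v'(x) dx = ∫_0^5/2 f v dx for all v ∈ V (homogeneous Neumann, so boundary terms vanish).
Substituting f(x) = -x^2 + 3*x - 5/3, the right-hand side is ∫_0^5/2 (-x^2 + 3*x - 5/3) v dx.
Compatibility check (pure Neumann): taking v ≡ 1 ∈ V gives 0 = ∫_0^5/2 f dx + (0) − (0), i.e. ∫_0^5/2 f dx must equal u'(0) − u'(5/2) = 0. Indeed ∫_0^5/2 (-x^2 + 3*x - 5/3) dx = 0, so the data are compatible. The solution is then unique only up to an additive constant (fix it e.g. by requiring ∫_0^5/2 u dx = 0).


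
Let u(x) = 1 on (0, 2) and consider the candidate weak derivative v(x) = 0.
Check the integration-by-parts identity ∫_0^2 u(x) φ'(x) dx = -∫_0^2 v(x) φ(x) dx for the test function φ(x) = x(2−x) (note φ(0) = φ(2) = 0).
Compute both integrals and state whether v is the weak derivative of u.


LHS = 0, RHS = 0. Yes, v = u' weakly.

u(x) = 1, classical derivative u'(x) = 0.
φ(x) = x(2−x), so φ'(x) = 2 - 2*x.
Note φ(0) = φ(2) = 0, so the boundary term u·φ vanishes.
LHS = ∫_0^2 u(x) φ'(x) dx = ∫_0^2 (2 - 2*x) dx. Term by term:
  ∫_0^2 -2*x dx = -4;  ∫_0^2 2 dx = 4.
Sum: -4 + 4 = 0.
So LHS = 0.
∫_0^2 v(x) φ(x) dx = ∫_0^2 (0) dx. Term by term:
  ∫_0^2 0 dx = 0.
So RHS = -∫_0^2 v(x) φ(x) dx = 0.
LHS = RHS, so the identity holds for this test φ.
Moreover u is smooth here and v(x) = u'(x) = 0 pointwise, so the identity holds for every test function. Hence v is the weak derivative of u.


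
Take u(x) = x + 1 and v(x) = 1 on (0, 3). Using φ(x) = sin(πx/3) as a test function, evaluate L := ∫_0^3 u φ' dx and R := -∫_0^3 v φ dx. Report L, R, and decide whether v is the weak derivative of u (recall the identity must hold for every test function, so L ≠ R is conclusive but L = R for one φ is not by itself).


LHS = -6/π, RHS = -6/π. Yes, v = u' weakly.

u(x) = x + 1, classical derivative u'(x) = 1.
φ(x) = sin(πx/3), so φ'(x) = π*cos(π*x/3)/3.
Note φ(0) = φ(3) = 0, so the boundary term u·φ vanishes.
LHS = ∫_0^3 u(x) φ'(x) dx = ∫_0^3 (π*x*cos(π*x/3)/3 + π*cos(π*x/3)/3) dx. Term by term:
  ∫_0^3 π*cos(π*x/3)/3 dx = 0;  ∫_0^3 π*x*cos(π*x/3)/3 dx = -6/π.
Sum: 0 − 6/π = -6/π.
So LHS = -6/π.
∫_0^3 v(x) φ(x) dx = ∫_0^3 (sin(π*x/3)) dx. Term by term:
  ∫_0^3 sin(π*x/3) dx = 6/π.
So RHS = -∫_0^3 v(x) φ(x) dx = -6/π.
LHS = RHS, so the identity holds for this test φ.
Moreover u is smooth here and v(x) = u'(x) = 1 pointwise, so the identity holds for every test function. Hence v is the weak derivative of u.


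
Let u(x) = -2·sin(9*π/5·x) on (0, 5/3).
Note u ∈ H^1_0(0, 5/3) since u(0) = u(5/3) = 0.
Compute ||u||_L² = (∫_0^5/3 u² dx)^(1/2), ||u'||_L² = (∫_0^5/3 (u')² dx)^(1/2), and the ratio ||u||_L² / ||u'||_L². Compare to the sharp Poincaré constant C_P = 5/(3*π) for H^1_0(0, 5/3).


||u||_L² / ||u'||_L² = 5/(9*π) < C_P = 5/(3*π).

u(x) = -2·sin(9*π/5·x), so u'(x) = -18*π*cos(9*π*x/5)/5.
Writing u(x) = A·sin(kπx/L) with A = -2 and k = 3, use ∫_0^L sin²(kπx/L) dx = L/2 and ∫_0^L cos²(kπx/L) dx = L/2.
u² = 4·sin²(9*π/5·x) and (u')² = 324*π^2/25·cos²(9*π/5·x), and each of sin², cos² integrates to L/2 = 5/6 over (0, 5/3).
∫_0^5/3 u² dx = 10/3, so ||u||_L² = sqrt(30)/3.
∫_0^5/3 (u')² dx = 54*π^2/5, so ||u'||_L² = 3*sqrt(30)*π/5.
Ratio ||u||_L² / ||u'||_L² = 5/(9*π).
Sharp Poincaré constant on H^1_0(0, 5/3) is C_P = L/π = 5/(3*π), achieved by sin(3*π/5·x).
This is the k = 3 harmonic; the ratio L/(kπ) is strictly less than C_P = L/π, consistent with the sharp inequality ||u||_L² ≤ C_P ||u'||_L².


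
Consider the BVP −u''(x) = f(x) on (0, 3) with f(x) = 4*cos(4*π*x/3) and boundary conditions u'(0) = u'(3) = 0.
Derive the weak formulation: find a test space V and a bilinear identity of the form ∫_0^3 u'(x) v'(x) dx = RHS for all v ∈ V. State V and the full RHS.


V = H^1(0, 3) (no boundary constraint on v; u is determined up to an additive constant); weak form: ∫_0^3 u'v' dx = ∫_0^3 (4*cos(4*π*x/3)) v dx for all v ∈ V.

Multiply both sides by a test function v and integrate from 0 to 3:
  ∫_0^3 −u''(x) v(x) dx = ∫_0^3 f(x) v(x) dx.
Integrate the LHS by parts once:
  ∫_0^3 −u'' v dx = −[u'(x) v(x)]_0^3 + ∫_0^3 u'(x) v'(x) dx.
Thus ∫_0^3 u'(x) v'(x) dx = ∫_0^3 f(x) v(x) dx + [u'(x) v(x)]_0^3.
Choose V so that boundary terms are either known or forced to vanish.
u has homogeneous Neumann: u'(0) = u'(3) = 0. So [u' v]_0^3 = 0·v(3) − 0·v(0) = 0 for any v; take V = H^1(0, 3).
Weak formulation: find u (satisfying any essential BC) such that ∫_0^3 u'(x) v'(x) dx = ∫_0^3 f v dx for all v ∈ V (homogeneous Neumann, so boundary terms vanish).
Substituting f(x) = 4*cos(4*π*x/3), the right-hand side is ∫_0^3 (4*cos(4*π*x/3)) v dx.
Compatibility check (pure Neumann): taking v ≡ 1 ∈ V gives 0 = ∫_0^3 f dx + (0) − (0), i.e. ∫_0^3 f dx must equal u'(0) − u'(3) = 0. Indeed ∫_0^3 (4*cos(4*π*x/3)) dx = 0, so the data are compatible. The solution is then unique only up to an additive constant (fix it e.g. by requiring ∫_0^3 u dx = 0).


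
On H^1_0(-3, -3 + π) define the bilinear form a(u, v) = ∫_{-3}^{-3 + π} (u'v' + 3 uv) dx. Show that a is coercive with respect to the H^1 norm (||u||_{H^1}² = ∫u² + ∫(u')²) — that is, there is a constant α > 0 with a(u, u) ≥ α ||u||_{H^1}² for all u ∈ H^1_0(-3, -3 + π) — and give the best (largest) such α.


α = 1

Coercivity of a(·,·) on H^1_0(-3, -3 + π) means a(u, u) ≥ α ||u||_{H^1}² for every u ∈ H^1_0.
The interval has length L = π, and Poincaré/coercivity depend only on L. Here a(u, u) = ∫(u')² + (3)·∫u².
Here c = 3 ≥ 1, so a(u,u) = ∫(u')² + c∫u² ≥ ∫(u')² + ∫u² = ||u||_{H^1}², i.e. α = 1 works. No larger α is possible: a(u,u) ≥ α||u||_{H^1}² means (1−α)∫(u')² ≥ (α−c)∫u², and for the modes u_n = sin(nπ(x−x₀)/L) (x₀ the left endpoint) one has ∫u_n²/∫(u_n')² = (L/(nπ))² → 0, so a(u_n,u_n)/||u_n||_{H^1}² → 1. Hence the optimal constant is α = 1.
Therefore α = 1.


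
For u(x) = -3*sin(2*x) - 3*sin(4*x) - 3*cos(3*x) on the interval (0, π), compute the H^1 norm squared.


||u||_{H^1(0,π)}^2 = 432/7 + 144*π

u'(x) = 9*sin(3*x) - 6*cos(2*x) - 12*cos(4*x).
Expand u² and (u')² and integrate term by term on (0, π), using: for integers n ≥ 1, ∫_0^π sin²(nx) dx = ∫_0^π cos²(nx) dx = π/2; for n ≠ n', ∫_0^π sin(nx)sin(n'x) dx = ∫_0^π cos(nx)cos(n'x) dx = 0; and by product-to-sum, ∫_0^π sin(nx)cos(n'x) dx = ½∫_0^π [sin((n+n')x) + sin((n−n')x)] dx, which is 0 when n+n' is even and 2n/(n²−n'²) when n+n' is odd (it need not vanish on (0, π)).
  u² squared terms: (-3)²·∫cos(3x)² dx = 9·π/2 = 9*π/2;  (-3)²·∫sin(2x)² dx = 9·π/2 = 9*π/2;  (-3)²·∫sin(4x)² dx = 9·π/2 = 9*π/2.
  u² cross terms: 2·(-3)·(-3)·∫cos(3x)·sin(2x) dx = 18·(-4/5) = -72/5;  2·(-3)·(-3)·∫cos(3x)·sin(4x) dx = 18·(8/7) = 144/7;  2·(-3)·(-3)·∫sin(2x)·sin(4x) dx = 18·(0) = 0.
  So ∫_0^π u² dx = 9*π/2 + 9*π/2 + 9*π/2 − 72/5 + 144/7 + 0 = 216/35 + 27*π/2.
  (u')² squared terms: (-12)²·∫cos(4x)² dx = 144·π/2 = 72*π;  (-6)²·∫cos(2x)² dx = 36·π/2 = 18*π;  (9)²·∫sin(3x)² dx = 81·π/2 = 81*π/2.
  (u')² cross terms: 2·(-12)·(-6)·∫cos(4x)·cos(2x) dx = 144·(0) = 0;  2·(-12)·(9)·∫cos(4x)·sin(3x) dx = -216·(-6/7) = 1296/7;  2·(-6)·(9)·∫cos(2x)·sin(3x) dx = -108·(6/5) = -648/5.
  So ∫_0^π (u')² dx = 72*π + 18*π + 81*π/2 + 0 + 1296/7 − 648/5 = 1944/35 + 261*π/2.
||u||_{H^1}^2 = (216/35 + 27*π/2) + (1944/35 + 261*π/2) = 432/7 + 144*π.


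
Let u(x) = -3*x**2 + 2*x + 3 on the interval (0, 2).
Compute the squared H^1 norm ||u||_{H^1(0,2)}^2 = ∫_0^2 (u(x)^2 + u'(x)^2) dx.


||u||_{H^1}^2 = 1054/15

The H^1 norm (squared) on an interval (0, L) is
  ||u||_{H^1}^2 = ∫_0^L u(x)^2 dx + ∫_0^L u'(x)^2 dx.
Compute u'(x) = 2 - 6*x.
Then u(x)^2 = 9*x**4 - 12*x**3 - 14*x**2 + 12*x + 9 and u'(x)^2 = 36*x**2 - 24*x + 4.
Integrate each monomial from 0 to 2 using ∫_0^2 c·x^n dx = c·2^(n+1)/(n+1):
  ∫_0^2 u(x)^2 dx = ∫_0^2 (9*x^4 - 12*x^3 - 14*x^2 + 12*x + 9) dx. Term by term:
    ∫_0^2 9*x^4 dx = 288/5;  ∫_0^2 -12*x^3 dx = -48;  ∫_0^2 -14*x^2 dx = -112/3;
    ∫_0^2 12*x dx = 24;  ∫_0^2 9 dx = 18.
  Sum: 288/5 − 48 − 112/3 + 24 + 18 = 214/15.
  ∫_0^2 u'(x)^2 dx = ∫_0^2 (36*x^2 - 24*x + 4) dx. Term by term:
    ∫_0^2 36*x^2 dx = 96;  ∫_0^2 -24*x dx = -48;  ∫_0^2 4 dx = 8.
  Sum: 96 − 48 + 8 = 56.
Adding: ||u||_{H^1}^2 = 214/15 + 56 = 1054/15.


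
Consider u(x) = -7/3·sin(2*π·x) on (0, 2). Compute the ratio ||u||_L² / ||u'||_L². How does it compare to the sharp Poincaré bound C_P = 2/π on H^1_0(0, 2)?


||u||_L² / ||u'||_L² = 1/(2*π) < C_P = 2/π.

u(x) = -7/3·sin(2*π·x), so u'(x) = -14*π*cos(2*π*x)/3.
Writing u(x) = A·sin(kπx/L) with A = -7/3 and k = 4, use ∫_0^L sin²(kπx/L) dx = L/2 and ∫_0^L cos²(kπx/L) dx = L/2.
u² = 49/9·sin²(2*π·x) and (u')² = 196*π^2/9·cos²(2*π·x), and each of sin², cos² integrates to L/2 = 1 over (0, 2).
∫_0^2 u² dx = 49/9, so ||u||_L² = 7/3.
∫_0^2 (u')² dx = 196*π^2/9, so ||u'||_L² = 14*π/3.
Ratio ||u||_L² / ||u'||_L² = 1/(2*π).
Sharp Poincaré constant on H^1_0(0, 2) is C_P = L/π = 2/π, achieved by sin(π/2·x).
This is the k = 4 harmonic; the ratio L/(kπ) is strictly less than C_P = L/π, consistent with the sharp inequality ||u||_L² ≤ C_P ||u'||_L².


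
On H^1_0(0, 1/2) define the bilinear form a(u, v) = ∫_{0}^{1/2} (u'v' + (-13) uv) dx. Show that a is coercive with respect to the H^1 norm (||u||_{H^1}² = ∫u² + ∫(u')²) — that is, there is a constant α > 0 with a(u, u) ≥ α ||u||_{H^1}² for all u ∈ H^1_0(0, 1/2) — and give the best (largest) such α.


α = (-13 + 4*π^2)/(1 + 4*π^2)

Coercivity of a(·,·) on H^1_0(0, 1/2) means a(u, u) ≥ α ||u||_{H^1}² for every u ∈ H^1_0.
The interval has length L = 1/2, and Poincaré/coercivity depend only on L. Here a(u, u) = ∫(u')² + (-13)·∫u².
Here c = -13 < 0 with |c| < (π/L)² = 4*π^2, so coercivity still holds. The condition a(u,u) ≥ α||u||_{H^1}² reads (1−α)∫(u')² ≥ (α−c)∫u². Any admissible α is ≤ 1 (rapidly oscillating u have ∫u²/∫(u')² → 0), and α = 1 would force 0 ≥ (1−c)∫u², impossible since c < 1; so 1−α > 0. By the sharp Poincaré inequality on H^1_0 of an interval of length L, ∫(u')² ≥ (π/L)²∫u² with equality for the first sine mode sin(π(x−x₀)/L) (x₀ the left endpoint), so the inequality holds for all u iff (1−α)(π/L)² ≥ α − c, i.e. α ≤ ((π/L)² + c)/((π/L)² + 1) = (1 + c(L/π)²)/(1 + (L/π)²). (Direct route, valid since c ≤ 0: Poincaré gives c∫u² ≥ c(L/π)²∫(u')², so a(u,u) ≥ (1 + c(L/π)²)∫(u')², while ||u||_{H^1}² ≤ (1 + (L/π)²)∫(u')²; dividing yields the same α.) With (π/L)² = 4*π^2 and c = -13, the largest admissible constant is α = ((π/L)² + c)/((π/L)² + 1).
Simplifying, α = (-13 + 4*π^2)/(1 + 4*π^2).


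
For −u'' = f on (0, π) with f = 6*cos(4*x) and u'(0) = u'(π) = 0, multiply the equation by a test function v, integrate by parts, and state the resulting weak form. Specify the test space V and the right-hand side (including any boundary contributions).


V = H^1(0, π) (no boundary constraint on v; u is determined up to an additive constant); weak form: ∫_0^π u'v' dx = ∫_0^π (6*cos(4*x)) v dx for all v ∈ V.

Multiply both sides by a test function v and integrate from 0 to π:
  ∫_0^π −u''(x) v(x) dx = ∫_0^π f(x) v(x) dx.
Integrate the LHS by parts once:
  ∫_0^π −u'' v dx = −[u'(x) v(x)]_0^π + ∫_0^π u'(x) v'(x) dx.
Thus ∫_0^π u'(x) v'(x) dx = ∫_0^π f(x) v(x) dx + [u'(x) v(x)]_0^π.
Choose V so that boundary terms are either known or forced to vanish.
u has homogeneous Neumann: u'(0) = u'(π) = 0. So [u' v]_0^π = 0·v(π) − 0·v(0) = 0 for any v; take V = H^1(0, π).
Weak formulation: find u (satisfying any essential BC) such that ∫_0^π u'(x) v'(x) dx = ∫_0^π f v dx for all v ∈ V (homogeneous Neumann, so boundary terms vanish).
Substituting f(x) = 6*cos(4*x), the right-hand side is ∫_0^π (6*cos(4*x)) v dx.
Compatibility check (pure Neumann): taking v ≡ 1 ∈ V gives 0 = ∫_0^π f dx + (0) − (0), i.e. ∫_0^π f dx must equal u'(0) − u'(π) = 0. Indeed ∫_0^π (6*cos(4*x)) dx = 0, so the data are compatible. The solution is then unique only up to an additive constant (fix it e.g. by requiring ∫_0^π u dx = 0).


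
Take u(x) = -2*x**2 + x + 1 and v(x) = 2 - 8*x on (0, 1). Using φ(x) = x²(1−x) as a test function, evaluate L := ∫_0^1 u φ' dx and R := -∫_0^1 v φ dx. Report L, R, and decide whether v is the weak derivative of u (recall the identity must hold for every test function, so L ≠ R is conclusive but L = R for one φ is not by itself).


LHS = 7/60, RHS = 7/30. No, v is not the weak derivative of u.

u(x) = -2*x**2 + x + 1, classical derivative u'(x) = 1 - 4*x.
φ(x) = x²(1−x), so φ'(x) = x*(2 - 3*x).
Note φ(0) = φ(1) = 0, so the boundary term u·φ vanishes.
LHS = ∫_0^1 u(x) φ'(x) dx = ∫_0^1 (6*x^4 - 7*x^3 - x^2 + 2*x) dx. Term by term:
  ∫_0^1 6*x^4 dx = 6/5;  ∫_0^1 -7*x^3 dx = -7/4;  ∫_0^1 -x^2 dx = -1/3;
  ∫_0^1 2*x dx = 1.
Sum: 6/5 − 7/4 − 1/3 + 1 = 7/60.
So LHS = 7/60.
∫_0^1 v(x) φ(x) dx = ∫_0^1 (8*x^4 - 10*x^3 + 2*x^2) dx. Term by term:
  ∫_0^1 8*x^4 dx = 8/5;  ∫_0^1 -10*x^3 dx = -5/2;  ∫_0^1 2*x^2 dx = 2/3.
Sum: 8/5 − 5/2 + 2/3 = -7/30.
So RHS = -∫_0^1 v(x) φ(x) dx = 7/30.
LHS − RHS = -7/60 ≠ 0, so the identity fails.
(For a valid weak derivative the identity must hold for EVERY test function, in particular this one. The failure shows v is NOT the weak derivative of u.)
Correct weak derivative would be u'(x) = 1 - 4*x.


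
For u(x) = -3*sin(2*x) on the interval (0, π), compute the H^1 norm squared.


||u||_{H^1(0,π)}^2 = 45*π/2

u'(x) = -6*cos(2*x).
Expand u² and (u')² and integrate term by term on (0, π), using: for integers n ≥ 1, ∫_0^π sin²(nx) dx = ∫_0^π cos²(nx) dx = π/2; for n ≠ n', ∫_0^π sin(nx)sin(n'x) dx = ∫_0^π cos(nx)cos(n'x) dx = 0; and by product-to-sum, ∫_0^π sin(nx)cos(n'x) dx = ½∫_0^π [sin((n+n')x) + sin((n−n')x)] dx, which is 0 when n+n' is even and 2n/(n²−n'²) when n+n' is odd (it need not vanish on (0, π)).
  u² squared terms: (-3)²·∫sin(2x)² dx = 9·π/2 = 9*π/2.
  So ∫_0^π u² dx = 9*π/2.
  (u')² squared terms: (-6)²·∫cos(2x)² dx = 36·π/2 = 18*π.
  So ∫_0^π (u')² dx = 18*π.
||u||_{H^1}^2 = (9*π/2) + (18*π) = 45*π/2.


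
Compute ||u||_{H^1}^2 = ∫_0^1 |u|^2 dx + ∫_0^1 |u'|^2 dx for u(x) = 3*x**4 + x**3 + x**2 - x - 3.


||u||_{H^1}^2 = 6429/140

The H^1 norm (squared) on an interval (0, L) is
  ||u||_{H^1}^2 = ∫_0^L u(x)^2 dx + ∫_0^L u'(x)^2 dx.
Compute u'(x) = 12*x**3 + 3*x**2 + 2*x - 1.
Then u(x)^2 = 9*x**8 + 6*x**7 + 7*x**6 - 4*x**5 - 19*x**4 - 8*x**3 - 5*x**2 + 6*x + 9 and u'(x)^2 = 144*x**6 + 72*x**5 + 57*x**4 - 12*x**3 - 2*x**2 - 4*x + 1.
Integrate each monomial from 0 to 1 using ∫_0^1 c·x^n dx = c·1^(n+1)/(n+1):
  ∫_0^1 u(x)^2 dx = ∫_0^1 (9*x^8 + 6*x^7 + 7*x^6 - 4*x^5 - 19*x^4 - 8*x^3 - 5*x^2 + 6*x + 9) dx. Term by term:
    ∫_0^1 9*x^8 dx = 1;  ∫_0^1 6*x^7 dx = 3/4;  ∫_0^1 7*x^6 dx = 1;
    ∫_0^1 -4*x^5 dx = -2/3;  ∫_0^1 -19*x^4 dx = -19/5;  ∫_0^1 -8*x^3 dx = -2;
    ∫_0^1 -5*x^2 dx = -5/3;  ∫_0^1 6*x dx = 3;  ∫_0^1 9 dx = 9.
  Sum: 1 + 3/4 + 1 − 2/3 − 19/5 − 2 − 5/3 + 3 + 9 = 397/60.
  ∫_0^1 u'(x)^2 dx = ∫_0^1 (144*x^6 + 72*x^5 + 57*x^4 - 12*x^3 - 2*x^2 - 4*x + 1) dx. Term by term:
    ∫_0^1 144*x^6 dx = 144/7;  ∫_0^1 72*x^5 dx = 12;  ∫_0^1 57*x^4 dx = 57/5;
    ∫_0^1 -12*x^3 dx = -3;  ∫_0^1 -2*x^2 dx = -2/3;  ∫_0^1 -4*x dx = -2;
    ∫_0^1 1 dx = 1.
  Sum: 144/7 + 12 + 57/5 − 3 − 2/3 − 2 + 1 = 4127/105.
Adding: ||u||_{H^1}^2 = 397/60 + 4127/105 = 6429/140.


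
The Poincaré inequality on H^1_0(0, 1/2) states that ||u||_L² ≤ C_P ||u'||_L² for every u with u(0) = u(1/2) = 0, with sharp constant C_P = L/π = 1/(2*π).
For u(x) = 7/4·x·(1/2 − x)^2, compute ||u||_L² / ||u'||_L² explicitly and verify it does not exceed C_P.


||u||_L² / ||u'||_L² = sqrt(14)/28 < C_P = 1/(2*π).

u(x) = 7/4·x·(1/2 − x)^2, so u'(x) = 21*x^2/4 - 7*x/2 + 7/16.
u(x) = 7/4·x·(1/2 − x)^2 vanishes at x = 0 and x = 1/2, so u ∈ H^1_0(0, 1/2). Differentiate via the product rule and integrate the resulting polynomials term by term.
  ∫_0^1/2 u² dx = ∫_0^1/2 (49*x^6/16 - 49*x^5/8 + 147*x^4/32 - 49*x^3/32 + 49*x^2/256) dx. Term by term:
    ∫_0^1/2 49*x^6/16 dx = 7/2048;  ∫_0^1/2 -49*x^5/8 dx = -49/3072;  ∫_0^1/2 147*x^4/32 dx = 147/5120;
    ∫_0^1/2 -49*x^3/32 dx = -49/2048;  ∫_0^1/2 49*x^2/256 dx = 49/6144.
  Sum: 7/2048 − 49/3072 + 147/5120 − 49/2048 + 49/6144 = 7/30720.
  ∫_0^1/2 (u')² dx = ∫_0^1/2 (441*x^4/16 - 147*x^3/4 + 539*x^2/32 - 49*x/16 + 49/256) dx. Term by term:
    ∫_0^1/2 441*x^4/16 dx = 441/2560;  ∫_0^1/2 -147*x^3/4 dx = -147/256;  ∫_0^1/2 539*x^2/32 dx = 539/768;
    ∫_0^1/2 -49*x/16 dx = -49/128;  ∫_0^1/2 49/256 dx = 49/512.
  Sum: 441/2560 − 147/256 + 539/768 − 49/128 + 49/512 = 49/3840.
∫_0^1/2 u² dx = 7/30720, so ||u||_L² = sqrt(210)/960.
∫_0^1/2 (u')² dx = 49/3840, so ||u'||_L² = 7*sqrt(15)/240.
Ratio ||u||_L² / ||u'||_L² = sqrt(14)/28.
Sharp Poincaré constant on H^1_0(0, 1/2) is C_P = L/π = 1/(2*π), achieved by sin(2*π·x).
A polynomial bump cannot attain the sharp Poincaré constant (only the first sine eigenfunction does), so the ratio is strictly less than C_P, consistent with ||u||_L² ≤ C_P ||u'||_L².


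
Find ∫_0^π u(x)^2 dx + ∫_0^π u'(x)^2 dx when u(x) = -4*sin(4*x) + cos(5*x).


||u||_{H^1(0,π)}^2 = 1664/9 + 149*π

u'(x) = -5*sin(5*x) - 16*cos(4*x).
Expand u² and (u')² and integrate term by term on (0, π), using: for integers n ≥ 1, ∫_0^π sin²(nx) dx = ∫_0^π cos²(nx) dx = π/2; for n ≠ n', ∫_0^π sin(nx)sin(n'x) dx = ∫_0^π cos(nx)cos(n'x) dx = 0; and by product-to-sum, ∫_0^π sin(nx)cos(n'x) dx = ½∫_0^π [sin((n+n')x) + sin((n−n')x)] dx, which is 0 when n+n' is even and 2n/(n²−n'²) when n+n' is odd (it need not vanish on (0, π)).
  u² squared terms: (-4)²·∫sin(4x)² dx = 16·π/2 = 8*π;  (1)²·∫cos(5x)² dx = 1·π/2 = π/2.
  u² cross terms: 2·(-4)·(1)·∫sin(4x)·cos(5x) dx = -8·(-8/9) = 64/9.
  So ∫_0^π u² dx = 8*π + π/2 + 64/9 = 64/9 + 17*π/2.
  (u')² squared terms: (-16)²·∫cos(4x)² dx = 256·π/2 = 128*π;  (-5)²·∫sin(5x)² dx = 25·π/2 = 25*π/2.
  (u')² cross terms: 2·(-16)·(-5)·∫cos(4x)·sin(5x) dx = 160·(10/9) = 1600/9.
  So ∫_0^π (u')² dx = 128*π + 25*π/2 + 1600/9 = 1600/9 + 281*π/2.
||u||_{H^1}^2 = (64/9 + 17*π/2) + (1600/9 + 281*π/2) = 1664/9 + 149*π.


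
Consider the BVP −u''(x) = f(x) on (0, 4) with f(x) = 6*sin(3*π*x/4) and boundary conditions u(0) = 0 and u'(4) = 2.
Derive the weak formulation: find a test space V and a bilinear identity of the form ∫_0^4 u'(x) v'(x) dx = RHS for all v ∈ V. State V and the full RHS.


V = {v ∈ H^1(0, 4) : v(0) = 0} (test functions vanish at x = 0 where u is specified); weak form: ∫_0^4 u'v' dx = ∫_0^4 (6*sin(3*π*x/4)) v dx + 2·v(4) for all v ∈ V.

Multiply both sides by a test function v and integrate from 0 to 4:
  ∫_0^4 −u''(x) v(x) dx = ∫_0^4 f(x) v(x) dx.
Integrate the LHS by parts once:
  ∫_0^4 −u'' v dx = −[u'(x) v(x)]_0^4 + ∫_0^4 u'(x) v'(x) dx.
Thus ∫_0^4 u'(x) v'(x) dx = ∫_0^4 f(x) v(x) dx + [u'(x) v(x)]_0^4.
Choose V so that boundary terms are either known or forced to vanish.
Mixed BC: u(0) = 0 (Dirichlet) and u'(4) = 2 (Neumann). Define V = {v ∈ H^1(0, 4) : v(0) = 0}. Then [u' v]_0^4 = u'(4)·v(4) − u'(0)·0 = 2·v(4).
Weak formulation: find u (satisfying any essential BC) such that ∫_0^4 u'(x) v'(x) dx = ∫_0^4 f v dx + 2·v(4) for all v ∈ V (Dirichlet at 0 absorbed into V; Neumann datum at x = 4 contributes the boundary term).
Substituting f(x) = 6*sin(3*π*x/4), the right-hand side is ∫_0^4 (6*sin(3*π*x/4)) v dx + 2·v(4).


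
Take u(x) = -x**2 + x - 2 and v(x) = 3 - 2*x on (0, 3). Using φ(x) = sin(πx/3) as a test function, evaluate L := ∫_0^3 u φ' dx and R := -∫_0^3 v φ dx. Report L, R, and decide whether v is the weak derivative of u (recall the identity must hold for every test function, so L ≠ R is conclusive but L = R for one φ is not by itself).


LHS = 12/π, RHS = 0. No, v is not the weak derivative of u.

u(x) = -x**2 + x - 2, classical derivative u'(x) = 1 - 2*x.
φ(x) = sin(πx/3), so φ'(x) = π*cos(π*x/3)/3.
Note φ(0) = φ(3) = 0, so the boundary term u·φ vanishes.
LHS = ∫_0^3 u(x) φ'(x) dx = ∫_0^3 (-π*x^2*cos(π*x/3)/3 + π*x*cos(π*x/3)/3 - 2*π*cos(π*x/3)/3) dx. Term by term:
  ∫_0^3 -2*π*cos(π*x/3)/3 dx = 0;  ∫_0^3 -π*x^2*cos(π*x/3)/3 dx = 18/π;  ∫_0^3 π*x*cos(π*x/3)/3 dx = -6/π.
Sum: 0 + 18/π − 6/π = 12/π.
So LHS = 12/π.
∫_0^3 v(x) φ(x) dx = ∫_0^3 (-2*x*sin(π*x/3) + 3*sin(π*x/3)) dx. Term by term:
  ∫_0^3 3*sin(π*x/3) dx = 18/π;  ∫_0^3 -2*x*sin(π*x/3) dx = -18/π.
Sum: 18/π − 18/π = 0.
So RHS = -∫_0^3 v(x) φ(x) dx = 0.
LHS − RHS = 12/π ≠ 0, so the identity fails.
(For a valid weak derivative the identity must hold for EVERY test function, in particular this one. The failure shows v is NOT the weak derivative of u.)
Correct weak derivative would be u'(x) = 1 - 2*x.


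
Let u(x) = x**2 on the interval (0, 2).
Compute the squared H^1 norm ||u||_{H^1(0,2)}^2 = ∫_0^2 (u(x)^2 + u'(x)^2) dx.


||u||_{H^1}^2 = 256/15

The H^1 norm (squared) on an interval (0, L) is
  ||u||_{H^1}^2 = ∫_0^L u(x)^2 dx + ∫_0^L u'(x)^2 dx.
Compute u'(x) = 2*x.
Then u(x)^2 = x**4 and u'(x)^2 = 4*x**2.
Integrate each monomial from 0 to 2 using ∫_0^2 c·x^n dx = c·2^(n+1)/(n+1):
  ∫_0^2 u(x)^2 dx = ∫_0^2 (x^4) dx. Term by term:
    ∫_0^2 x^4 dx = 32/5.
  ∫_0^2 u'(x)^2 dx = ∫_0^2 (4*x^2) dx. Term by term:
    ∫_0^2 4*x^2 dx = 32/3.
Adding: ||u||_{H^1}^2 = 32/5 + 32/3 = 256/15.


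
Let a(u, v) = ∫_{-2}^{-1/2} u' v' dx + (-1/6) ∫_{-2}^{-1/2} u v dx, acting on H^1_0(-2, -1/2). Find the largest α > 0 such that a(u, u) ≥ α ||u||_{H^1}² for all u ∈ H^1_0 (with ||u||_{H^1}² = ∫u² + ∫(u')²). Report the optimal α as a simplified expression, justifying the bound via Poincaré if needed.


α = (-3 + 8*π^2)/(2*(9 + 4*π^2))

Coercivity of a(·,·) on H^1_0(-2, -1/2) means a(u, u) ≥ α ||u||_{H^1}² for every u ∈ H^1_0.
The interval has length L = 3/2, and Poincaré/coercivity depend only on L. Here a(u, u) = ∫(u')² + (-1/6)·∫u².
Here c = -1/6 < 0 with |c| < (π/L)² = 4*π^2/9, so coercivity still holds. The condition a(u,u) ≥ α||u||_{H^1}² reads (1−α)∫(u')² ≥ (α−c)∫u². Any admissible α is ≤ 1 (rapidly oscillating u have ∫u²/∫(u')² → 0), and α = 1 would force 0 ≥ (1−c)∫u², impossible since c < 1; so 1−α > 0. By the sharp Poincaré inequality on H^1_0 of an interval of length L, ∫(u')² ≥ (π/L)²∫u² with equality for the first sine mode sin(π(x−x₀)/L) (x₀ the left endpoint), so the inequality holds for all u iff (1−α)(π/L)² ≥ α − c, i.e. α ≤ ((π/L)² + c)/((π/L)² + 1) = (1 + c(L/π)²)/(1 + (L/π)²). (Direct route, valid since c ≤ 0: Poincaré gives c∫u² ≥ c(L/π)²∫(u')², so a(u,u) ≥ (1 + c(L/π)²)∫(u')², while ||u||_{H^1}² ≤ (1 + (L/π)²)∫(u')²; dividing yields the same α.) With (π/L)² = 4*π^2/9 and c = -1/6, the largest admissible constant is α = ((π/L)² + c)/((π/L)² + 1).
Simplifying, α = (-3 + 8*π^2)/(2*(9 + 4*π^2)).


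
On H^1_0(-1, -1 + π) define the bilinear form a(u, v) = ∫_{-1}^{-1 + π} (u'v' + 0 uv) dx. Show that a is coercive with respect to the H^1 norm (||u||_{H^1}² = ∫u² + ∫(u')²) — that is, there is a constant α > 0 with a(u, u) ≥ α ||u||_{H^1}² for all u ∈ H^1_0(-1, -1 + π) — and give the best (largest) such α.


α = 1/2

Coercivity of a(·,·) on H^1_0(-1, -1 + π) means a(u, u) ≥ α ||u||_{H^1}² for every u ∈ H^1_0.
The interval has length L = π, and Poincaré/coercivity depend only on L. Here a(u, u) = ∫(u')² + (0)·∫u².
Here c = 0, so a(u,u) = ∫(u')² alone. The condition a(u,u) ≥ α||u||_{H^1}² reads (1−α)∫(u')² ≥ (α−c)∫u². Any admissible α is ≤ 1 (rapidly oscillating u have ∫u²/∫(u')² → 0), and α = 1 would force 0 ≥ (1−c)∫u², impossible since c < 1; so 1−α > 0. By the sharp Poincaré inequality on H^1_0 of an interval of length L, ∫(u')² ≥ (π/L)²∫u² with equality for the first sine mode sin(π(x−x₀)/L) (x₀ the left endpoint), so the inequality holds for all u iff (1−α)(π/L)² ≥ α − c, i.e. α ≤ ((π/L)² + c)/((π/L)² + 1) = (1 + c(L/π)²)/(1 + (L/π)²). (Direct route, valid since c ≤ 0: Poincaré gives c∫u² ≥ c(L/π)²∫(u')², so a(u,u) ≥ (1 + c(L/π)²)∫(u')², while ||u||_{H^1}² ≤ (1 + (L/π)²)∫(u')²; dividing yields the same α.) With (π/L)² = 1 and c = 0, the largest admissible constant is α = ((π/L)² + c)/((π/L)² + 1).
Simplifying, α = 1/2.


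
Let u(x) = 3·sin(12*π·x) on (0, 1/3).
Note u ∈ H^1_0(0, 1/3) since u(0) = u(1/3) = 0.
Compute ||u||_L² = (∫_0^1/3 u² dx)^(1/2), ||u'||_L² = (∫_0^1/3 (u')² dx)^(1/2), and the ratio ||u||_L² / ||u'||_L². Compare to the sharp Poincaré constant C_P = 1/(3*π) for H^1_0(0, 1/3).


||u||_L² / ||u'||_L² = 1/(12*π) < C_P = 1/(3*π).

u(x) = 3·sin(12*π·x), so u'(x) = 36*π*cos(12*π*x).
Writing u(x) = A·sin(kπx/L) with A = 3 and k = 4, use ∫_0^L sin²(kπx/L) dx = L/2 and ∫_0^L cos²(kπx/L) dx = L/2.
u² = 9·sin²(12*π·x) and (u')² = 1296*π^2·cos²(12*π·x), and each of sin², cos² integrates to L/2 = 1/6 over (0, 1/3).
∫_0^1/3 u² dx = 3/2, so ||u||_L² = sqrt(6)/2.
∫_0^1/3 (u')² dx = 216*π^2, so ||u'||_L² = 6*sqrt(6)*π.
Ratio ||u||_L² / ||u'||_L² = 1/(12*π).
Sharp Poincaré constant on H^1_0(0, 1/3) is C_P = L/π = 1/(3*π), achieved by sin(3*π·x).
This is the k = 4 harmonic; the ratio L/(kπ) is strictly less than C_P = L/π, consistent with the sharp inequality ||u||_L² ≤ C_P ||u'||_L².


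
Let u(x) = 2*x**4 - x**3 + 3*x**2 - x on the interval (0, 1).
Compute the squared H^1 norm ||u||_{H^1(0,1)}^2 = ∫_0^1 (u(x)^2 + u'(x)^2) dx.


||u||_{H^1}^2 = 869/45

The H^1 norm (squared) on an interval (0, L) is
  ||u||_{H^1}^2 = ∫_0^L u(x)^2 dx + ∫_0^L u'(x)^2 dx.
Compute u'(x) = 8*x**3 - 3*x**2 + 6*x - 1.
Then u(x)^2 = 4*x**8 - 4*x**7 + 13*x**6 - 10*x**5 + 11*x**4 - 6*x**3 + x**2 and u'(x)^2 = 64*x**6 - 48*x**5 + 105*x**4 - 52*x**3 + 42*x**2 - 12*x + 1.
Integrate each monomial from 0 to 1 using ∫_0^1 c·x^n dx = c·1^(n+1)/(n+1):
  ∫_0^1 u(x)^2 dx = ∫_0^1 (4*x^8 - 4*x^7 + 13*x^6 - 10*x^5 + 11*x^4 - 6*x^3 + x^2) dx. Term by term:
    ∫_0^1 4*x^8 dx = 4/9;  ∫_0^1 -4*x^7 dx = -1/2;  ∫_0^1 13*x^6 dx = 13/7;
    ∫_0^1 -10*x^5 dx = -5/3;  ∫_0^1 11*x^4 dx = 11/5;  ∫_0^1 -6*x^3 dx = -3/2;
    ∫_0^1 x^2 dx = 1/3.
  Sum: 4/9 − 1/2 + 13/7 − 5/3 + 11/5 − 3/2 + 1/3 = 368/315.
  ∫_0^1 u'(x)^2 dx = ∫_0^1 (64*x^6 - 48*x^5 + 105*x^4 - 52*x^3 + 42*x^2 - 12*x + 1) dx. Term by term:
    ∫_0^1 64*x^6 dx = 64/7;  ∫_0^1 -48*x^5 dx = -8;  ∫_0^1 105*x^4 dx = 21;
    ∫_0^1 -52*x^3 dx = -13;  ∫_0^1 42*x^2 dx = 14;  ∫_0^1 -12*x dx = -6;
    ∫_0^1 1 dx = 1.
  Sum: 64/7 − 8 + 21 − 13 + 14 − 6 + 1 = 127/7.
Adding: ||u||_{H^1}^2 = 368/315 + 127/7 = 869/45.


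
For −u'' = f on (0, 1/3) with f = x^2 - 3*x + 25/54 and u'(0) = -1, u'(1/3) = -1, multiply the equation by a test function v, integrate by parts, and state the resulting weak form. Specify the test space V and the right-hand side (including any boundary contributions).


V = H^1(0, 1/3) (v unrestricted at boundary; u is determined up to an additive constant); weak form: ∫_0^1/3 u'v' dx = ∫_0^1/3 (x^2 - 3*x + 25/54) v dx − v(1/3) + v(0) for all v ∈ V.

Multiply both sides by a test function v and integrate from 0 to 1/3:
  ∫_0^1/3 −u''(x) v(x) dx = ∫_0^1/3 f(x) v(x) dx.
Integrate the LHS by parts once:
  ∫_0^1/3 −u'' v dx = −[u'(x) v(x)]_0^1/3 + ∫_0^1/3 u'(x) v'(x) dx.
Thus ∫_0^1/3 u'(x) v'(x) dx = ∫_0^1/3 f(x) v(x) dx + [u'(x) v(x)]_0^1/3.
Choose V so that boundary terms are either known or forced to vanish.
u has inhomogeneous Neumann u'(0) = -1, u'(1/3) = -1. [u' v]_0^1/3 = (-1)·v(1/3) − (-1)·v(0) = − v(1/3) + v(0). Take V = H^1(0, 1/3); boundary term becomes part of RHS.
Weak formulation: find u (satisfying any essential BC) such that ∫_0^1/3 u'(x) v'(x) dx = ∫_0^1/3 f v dx − v(1/3) + v(0) for all v ∈ V (Neumann data are natural BCs: they enter the RHS as boundary terms).
Substituting f(x) = x^2 - 3*x + 25/54, the right-hand side is ∫_0^1/3 (x^2 - 3*x + 25/54) v dx − v(1/3) + v(0).
Compatibility check (pure Neumann): taking v ≡ 1 ∈ V gives 0 = ∫_0^1/3 f dx + (-1) − (-1), i.e. ∫_0^1/3 f dx must equal u'(0) − u'(1/3) = 0. Indeed ∫_0^1/3 (x^2 - 3*x + 25/54) dx = 0, so the data are compatible. The solution is then unique only up to an additive constant (fix it e.g. by requiring ∫_0^1/3 u dx = 0).


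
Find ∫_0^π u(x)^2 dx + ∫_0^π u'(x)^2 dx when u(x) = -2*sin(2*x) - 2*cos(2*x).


||u||_{H^1(0,π)}^2 = 20*π

u'(x) = 4*sin(2*x) - 4*cos(2*x).
Expand u² and (u')² and integrate term by term on (0, π), using: for integers n ≥ 1, ∫_0^π sin²(nx) dx = ∫_0^π cos²(nx) dx = π/2; for n ≠ n', ∫_0^π sin(nx)sin(n'x) dx = ∫_0^π cos(nx)cos(n'x) dx = 0; and by product-to-sum, ∫_0^π sin(nx)cos(n'x) dx = ½∫_0^π [sin((n+n')x) + sin((n−n')x)] dx, which is 0 when n+n' is even and 2n/(n²−n'²) when n+n' is odd (it need not vanish on (0, π)).
  u² squared terms: (-2)²·∫cos(2x)² dx = 4·π/2 = 2*π;  (-2)²·∫sin(2x)² dx = 4·π/2 = 2*π.
  u² cross terms: 2·(-2)·(-2)·∫cos(2x)·sin(2x) dx = 8·(0) = 0.
  So ∫_0^π u² dx = 2*π + 2*π + 0 = 4*π.
  (u')² squared terms: (-4)²·∫cos(2x)² dx = 16·π/2 = 8*π;  (4)²·∫sin(2x)² dx = 16·π/2 = 8*π.
  (u')² cross terms: 2·(-4)·(4)·∫cos(2x)·sin(2x) dx = -32·(0) = 0.
  So ∫_0^π (u')² dx = 8*π + 8*π + 0 = 16*π.
||u||_{H^1}^2 = (4*π) + (16*π) = 20*π.


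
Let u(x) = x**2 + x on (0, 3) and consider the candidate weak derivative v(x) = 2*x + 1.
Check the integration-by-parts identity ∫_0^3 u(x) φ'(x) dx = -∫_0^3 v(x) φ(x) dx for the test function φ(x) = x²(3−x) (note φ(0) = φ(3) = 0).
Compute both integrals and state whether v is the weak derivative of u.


LHS = -621/20, RHS = -621/20. Yes, v = u' weakly.

u(x) = x**2 + x, classical derivative u'(x) = 2*x + 1.
φ(x) = x²(3−x), so φ'(x) = 3*x*(2 - x).
Note φ(0) = φ(3) = 0, so the boundary term u·φ vanishes.
LHS = ∫_0^3 u(x) φ'(x) dx = ∫_0^3 (-3*x^4 + 3*x^3 + 6*x^2) dx. Term by term:
  ∫_0^3 -3*x^4 dx = -729/5;  ∫_0^3 3*x^3 dx = 243/4;  ∫_0^3 6*x^2 dx = 54.
Sum: -729/5 + 243/4 + 54 = -621/20.
So LHS = -621/20.
∫_0^3 v(x) φ(x) dx = ∫_0^3 (-2*x^4 + 5*x^3 + 3*x^2) dx. Term by term:
  ∫_0^3 -2*x^4 dx = -486/5;  ∫_0^3 5*x^3 dx = 405/4;  ∫_0^3 3*x^2 dx = 27.
Sum: -486/5 + 405/4 + 27 = 621/20.
So RHS = -∫_0^3 v(x) φ(x) dx = -621/20.
LHS = RHS, so the identity holds for this test φ.
Moreover u is smooth here and v(x) = u'(x) = 2*x + 1 pointwise, so the identity holds for every test function. Hence v is the weak derivative of u.


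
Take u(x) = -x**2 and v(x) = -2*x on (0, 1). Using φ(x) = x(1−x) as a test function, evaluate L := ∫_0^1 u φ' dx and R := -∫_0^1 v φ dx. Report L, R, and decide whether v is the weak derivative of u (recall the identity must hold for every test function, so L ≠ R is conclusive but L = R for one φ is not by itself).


LHS = 1/6, RHS = 1/6. Yes, v = u' weakly.

u(x) = -x**2, classical derivative u'(x) = -2*x.
φ(x) = x(1−x), so φ'(x) = 1 - 2*x.
Note φ(0) = φ(1) = 0, so the boundary term u·φ vanishes.
LHS = ∫_0^1 u(x) φ'(x) dx = ∫_0^1 (2*x^3 - x^2) dx. Term by term:
  ∫_0^1 2*x^3 dx = 1/2;  ∫_0^1 -x^2 dx = -1/3.
Sum: 1/2 − 1/3 = 1/6.
So LHS = 1/6.
∫_0^1 v(x) φ(x) dx = ∫_0^1 (2*x^3 - 2*x^2) dx. Term by term:
  ∫_0^1 2*x^3 dx = 1/2;  ∫_0^1 -2*x^2 dx = -2/3.
Sum: 1/2 − 2/3 = -1/6.
So RHS = -∫_0^1 v(x) φ(x) dx = 1/6.
LHS = RHS, so the identity holds for this test φ.
Moreover u is smooth here and v(x) = u'(x) = -2*x pointwise, so the identity holds for every test function. Hence v is the weak derivative of u.


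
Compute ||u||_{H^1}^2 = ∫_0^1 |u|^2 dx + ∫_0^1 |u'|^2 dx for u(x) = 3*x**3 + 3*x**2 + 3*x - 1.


||u||_{H^1}^2 = 3916/35

The H^1 norm (squared) on an interval (0, L) is
  ||u||_{H^1}^2 = ∫_0^L u(x)^2 dx + ∫_0^L u'(x)^2 dx.
Compute u'(x) = 9*x**2 + 6*x + 3.
Then u(x)^2 = 9*x**6 + 18*x**5 + 27*x**4 + 12*x**3 + 3*x**2 - 6*x + 1 and u'(x)^2 = 81*x**4 + 108*x**3 + 90*x**2 + 36*x + 9.
Integrate each monomial from 0 to 1 using ∫_0^1 c·x^n dx = c·1^(n+1)/(n+1):
  ∫_0^1 u(x)^2 dx = ∫_0^1 (9*x^6 + 18*x^5 + 27*x^4 + 12*x^3 + 3*x^2 - 6*x + 1) dx. Term by term:
    ∫_0^1 9*x^6 dx = 9/7;  ∫_0^1 18*x^5 dx = 3;  ∫_0^1 27*x^4 dx = 27/5;
    ∫_0^1 12*x^3 dx = 3;  ∫_0^1 3*x^2 dx = 1;  ∫_0^1 -6*x dx = -3;
    ∫_0^1 1 dx = 1.
  Sum: 9/7 + 3 + 27/5 + 3 + 1 − 3 + 1 = 409/35.
  ∫_0^1 u'(x)^2 dx = ∫_0^1 (81*x^4 + 108*x^3 + 90*x^2 + 36*x + 9) dx. Term by term:
    ∫_0^1 81*x^4 dx = 81/5;  ∫_0^1 108*x^3 dx = 27;  ∫_0^1 90*x^2 dx = 30;
    ∫_0^1 36*x dx = 18;  ∫_0^1 9 dx = 9.
  Sum: 81/5 + 27 + 30 + 18 + 9 = 501/5.
Adding: ||u||_{H^1}^2 = 409/35 + 501/5 = 3916/35.


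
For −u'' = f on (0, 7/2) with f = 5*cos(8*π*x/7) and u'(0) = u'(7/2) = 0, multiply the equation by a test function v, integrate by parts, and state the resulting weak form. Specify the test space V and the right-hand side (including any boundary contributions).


V = H^1(0, 7/2) (no boundary constraint on v; u is determined up to an additive constant); weak form: ∫_0^7/2 u'v' dx = ∫_0^7/2 (5*cos(8*π*x/7)) v dx for all v ∈ V.

Multiply both sides by a test function v and integrate from 0 to 7/2:
  ∫_0^7/2 −u''(x) v(x) dx = ∫_0^7/2 f(x) v(x) dx.
Integrate the LHS by parts once:
  ∫_0^7/2 −u'' v dx = −[u'(x) v(x)]_0^7/2 + ∫_0^7/2 u'(x) v'(x) dx.
Thus ∫_0^7/2 u'(x) v'(x) dx = ∫_0^7/2 f(x) v(x) dx + [u'(x) v(x)]_0^7/2.
Choose V so that boundary terms are either known or forced to vanish.
u has homogeneous Neumann: u'(0) = u'(7/2) = 0. So [u' v]_0^7/2 = 0·v(7/2) − 0·v(0) = 0 for any v; take V = H^1(0, 7/2).
Weak formulation: find u (satisfying any essential BC) such that ∫_0^7/2 u'(x) v'(x) dx = ∫_0^7/2 f v dx for all v ∈ V (homogeneous Neumann, so boundary terms vanish).
Substituting f(x) = 5*cos(8*π*x/7), the right-hand side is ∫_0^7/2 (5*cos(8*π*x/7)) v dx.
Compatibility check (pure Neumann): taking v ≡ 1 ∈ V gives 0 = ∫_0^7/2 f dx + (0) − (0), i.e. ∫_0^7/2 f dx must equal u'(0) − u'(7/2) = 0. Indeed ∫_0^7/2 (5*cos(8*π*x/7)) dx = 0, so the data are compatible. The solution is then unique only up to an additive constant (fix it e.g. by requiring ∫_0^7/2 u dx = 0).


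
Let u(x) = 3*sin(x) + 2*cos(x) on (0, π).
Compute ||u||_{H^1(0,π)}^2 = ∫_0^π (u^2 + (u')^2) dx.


||u||_{H^1(0,π)}^2 = 13*π

u'(x) = -2*sin(x) + 3*cos(x).
Expand u² and (u')² and integrate term by term on (0, π), using: for integers n ≥ 1, ∫_0^π sin²(nx) dx = ∫_0^π cos²(nx) dx = π/2; for n ≠ n', ∫_0^π sin(nx)sin(n'x) dx = ∫_0^π cos(nx)cos(n'x) dx = 0; and by product-to-sum, ∫_0^π sin(nx)cos(n'x) dx = ½∫_0^π [sin((n+n')x) + sin((n−n')x)] dx, which is 0 when n+n' is even and 2n/(n²−n'²) when n+n' is odd (it need not vanish on (0, π)).
  u² squared terms: (2)²·∫cos(x)² dx = 4·π/2 = 2*π;  (3)²·∫sin(x)² dx = 9·π/2 = 9*π/2.
  u² cross terms: 2·(2)·(3)·∫cos(x)·sin(x) dx = 12·(0) = 0.
  So ∫_0^π u² dx = 2*π + 9*π/2 + 0 = 13*π/2.
  (u')² squared terms: (-2)²·∫sin(x)² dx = 4·π/2 = 2*π;  (3)²·∫cos(x)² dx = 9·π/2 = 9*π/2.
  (u')² cross terms: 2·(-2)·(3)·∫sin(x)·cos(x) dx = -12·(0) = 0.
  So ∫_0^π (u')² dx = 2*π + 9*π/2 + 0 = 13*π/2.
||u||_{H^1}^2 = (13*π/2) + (13*π/2) = 13*π.
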